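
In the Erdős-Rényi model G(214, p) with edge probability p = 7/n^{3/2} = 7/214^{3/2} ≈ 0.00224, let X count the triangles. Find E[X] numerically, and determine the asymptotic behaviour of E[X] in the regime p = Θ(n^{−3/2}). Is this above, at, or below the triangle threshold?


Number of potential triangles: C(214, 3) = 1610564.
Each occurs with probability p³ ≈ (0.00224)³ ≈ 1.11798e-08.
By linearity: E[X] = C(214, 3)·p³ ≈ 1610564 · 1.11798e-08 ≈ 0.018.
Since α = 3/2 > 1, p = c/n^{3/2} = o(1/n) is below the triangle threshold p ~ 1/n. Asymptotically E[X] ~ (c³/6)·n^{3(1−α)} = (7³/6)·n^{-1.5} → 0, so by Markov's inequality G has no triangles w.h.p.

E[X] ≈ 0.018; in regime p = Θ(1/n^{3/2}) E[X] tends to 0 (below the triangle threshold p ~ 1/n).


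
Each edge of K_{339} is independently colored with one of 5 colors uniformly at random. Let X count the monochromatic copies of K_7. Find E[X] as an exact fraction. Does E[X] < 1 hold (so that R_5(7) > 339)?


E[X] = C(339, 7) · 5^{1 − 21} = 95915887062372 · 5^{−20} = 95915887062372/95367431640625.
As a reduced fraction: E[X] = 95915887062372/95367431640625 ≈ 1.0057510.
Is E[X] < 1? NO.
Since E[X] ≥ 1, the first-moment bound is inconclusive at n = 339; it does NOT by itself certify R_5(7) > 339.

E[X] = 95915887062372/95367431640625 ≈ 1.0057510; E[X] ≥ 1; first-moment method inconclusive here.


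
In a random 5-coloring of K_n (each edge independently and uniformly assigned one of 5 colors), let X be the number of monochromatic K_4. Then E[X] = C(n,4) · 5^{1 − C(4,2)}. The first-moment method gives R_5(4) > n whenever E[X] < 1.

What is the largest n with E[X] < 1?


We need C(n, 4) · 5^{1 − 6} < 1, i.e. C(n, 4) < 5^{6 − 1} = 3125.
Check values of n near the boundary:
  n = 15: C(15, 4) = 1365; 1365 < 3125? YES
  n = 16: C(16, 4) = 1820; 1820 < 3125? YES
  n = 17: C(17, 4) = 2380; 2380 < 3125? YES
  n = 18: C(18, 4) = 3060; 3060 < 3125? YES
  n = 19: C(19, 4) = 3876; 3876 < 3125? NO
  n = 20: C(20, 4) = 4845; 4845 < 3125? NO
  n = 21: C(21, 4) = 5985; 5985 < 3125? NO
The largest n with C(n, 4) < 3125 is n = 18 (where E[X] = 612/625 ≈ 0.979200). Hence R_5(4) > 18, i.e. R_5(4) ≥ 19.

Largest n = 18; hence R_5(4) > 18.


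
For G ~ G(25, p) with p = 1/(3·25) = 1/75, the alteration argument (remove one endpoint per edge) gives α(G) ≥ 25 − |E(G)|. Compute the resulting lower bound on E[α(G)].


E[|E(G)|] = C(25, 2)·p = 300 · (1/75) = 4.
E[α(G)] ≥ n − E[|E(G)|] = 25 − 4 = 21.
Numerically: ≈ 21.000.
(This is only a lower bound; the true E[α(G)] may be larger.)

E[α(G)] ≥ 21 ≈ 21.000.


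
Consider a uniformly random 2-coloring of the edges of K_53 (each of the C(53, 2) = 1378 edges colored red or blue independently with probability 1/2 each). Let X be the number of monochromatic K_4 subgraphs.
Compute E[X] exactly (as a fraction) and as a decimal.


Let X = Σ_S X_S over the C(53, 4) = 292825 subsets S of size 4, where X_S = 1 if the K_4 on S is monochromatic.
For a fixed S, the K_4 on S has C(4, 2) = 6 edges. P[all 6 edges red] = (1/2)^6, and likewise for blue, so P[monochromatic] = 2·(1/2)^6 = 2^{1 − 6} = 1/32.
By linearity of expectation: E[X] = C(53, 4) · 2^{1 − 6} = 292825 · 1/32 = 292825/32.
Numerically: E[X] ≈ 9150.781250.

E[X] = C(53,4)·2^(1−C(4,2)) = 292825/32 ≈ 9150.781250.


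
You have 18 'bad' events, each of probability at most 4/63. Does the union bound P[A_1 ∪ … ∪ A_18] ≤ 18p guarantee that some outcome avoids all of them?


Union bound: P[∪_{i=1}^{18} A_i] ≤ Σ_i P[A_i] ≤ 18·p = 18·(4/63) = 8/7.
Numerically: 8/7 ≈ 1.142857.
Is 8/7 < 1? NO.
Since the bound 8/7 is ≥ 1, the union bound is uninformative here; it does NOT by itself certify existence.

18·p = 8/7 ≈ 1.142857; existence NOT certified by the union bound.


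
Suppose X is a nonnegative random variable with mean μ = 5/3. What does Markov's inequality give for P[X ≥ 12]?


μ = E[X] = 5/3, a = 12.
Markov: P[X ≥ 12] ≤ μ/a = (5/3)/12 = 5/36.
Numerically: ≈ 0.138889.
(Since a = 12 > μ = 1.666667, the bound 5/36 is < 1 and informative.)

P[X ≥ 12] ≤ 5/36 ≈ 0.138889.


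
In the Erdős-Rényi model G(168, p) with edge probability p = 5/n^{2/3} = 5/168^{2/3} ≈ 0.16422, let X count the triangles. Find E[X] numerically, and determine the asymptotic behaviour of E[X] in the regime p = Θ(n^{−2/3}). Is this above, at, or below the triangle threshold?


Number of potential triangles: C(168, 3) = 776216.
Each occurs with probability p³ ≈ (0.16422)³ ≈ 4.4288549e-03.
By linearity: E[X] = C(168, 3)·p³ ≈ 776216 · 4.4288549e-03 ≈ 3437.74802.
Since α = 2/3 < 1, p = c/n^{2/3} ≫ 1/n is above the triangle threshold p ~ 1/n. Asymptotically E[X] ~ (c³/6)·n^{3(1−α)} = (5³/6)·n^{1} → ∞; triangles are abundant w.h.p.

E[X] ≈ 3437.74802; in regime p = Θ(1/n^{2/3}) E[X] diverges (above the triangle threshold p ~ 1/n).


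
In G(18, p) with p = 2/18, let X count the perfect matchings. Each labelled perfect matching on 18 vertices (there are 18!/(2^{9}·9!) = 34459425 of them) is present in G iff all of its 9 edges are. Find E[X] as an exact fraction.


K_18 has 18!/(2^{9}·9!) = 34459425 labelled perfect matchings.
For each such perfect matching H, let X_H = 1 if all 9 edges of H are present in G. Then P[X_H = 1] = p^{9} = (1/9)^{9} = 1/387420489.
By linearity: E[X] = Σ_H E[X_H] = 34459425 · p^{9} = 34459425 · 1/387420489 = 425425/4782969.
Numerically: E[X] ≈ 0.088946.

E[X] = 34459425 · (1/9)^{9} = 425425/4782969 ≈ 0.088946.


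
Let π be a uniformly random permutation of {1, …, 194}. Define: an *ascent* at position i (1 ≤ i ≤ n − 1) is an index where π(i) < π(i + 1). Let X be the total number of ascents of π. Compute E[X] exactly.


Write X = Σ X_I over i = 1, …, 193, with X_I the indicator of one ascent.
There are 193 indicators.
For each fixed i, the pair (π(i), π(i+1)) is a uniformly random ordered pair of distinct values from {1, …, 194}; by symmetry P[π(i) < π(i+1)] = 1/2.
By linearity: E[X] = 193 · (1/2) = (194 − 1) · (1/2) = 193/2 ≈ 96.5000.

E[X] = 193/2 = 96.5000.


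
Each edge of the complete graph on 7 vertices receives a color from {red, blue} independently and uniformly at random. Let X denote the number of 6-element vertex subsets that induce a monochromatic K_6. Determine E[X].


Let X = Σ_S X_S over the C(7, 6) = 7 subsets S of size 6, where X_S = 1 if the K_6 on S is monochromatic.
For a fixed S, the K_6 on S has C(6, 2) = 15 edges. P[all 15 edges red] = (1/2)^15, and likewise for blue, so P[monochromatic] = 2·(1/2)^15 = 2^{1 − 15} = 1/16384.
By linearity of expectation: E[X] = C(7, 6) · 2^{1 − 15} = 7 · 1/16384 = 7/16384.
Numerically: E[X] ≈ 0.000427.

E[X] = C(7,6)·2^(1−C(6,2)) = 7/16384 ≈ 0.000427.


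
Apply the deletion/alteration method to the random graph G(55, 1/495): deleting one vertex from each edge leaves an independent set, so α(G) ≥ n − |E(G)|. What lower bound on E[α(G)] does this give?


E[|E(G)|] = C(55, 2)·p = 1485 · (1/495) = 3.
E[α(G)] ≥ n − E[|E(G)|] = 55 − 3 = 52.
Numerically: ≈ 52.000000.
(This is only a lower bound; the true E[α(G)] may be larger.)

E[α(G)] ≥ 52 ≈ 52.000000.


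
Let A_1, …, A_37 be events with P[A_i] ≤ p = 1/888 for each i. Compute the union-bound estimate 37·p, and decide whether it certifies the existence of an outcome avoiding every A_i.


Union bound: P[∪_{i=1}^{37} A_i] ≤ Σ_i P[A_i] ≤ 37·p = 37·(1/888) = 1/24.
Numerically: 1/24 ≈ 0.041667.
Is 1/24 < 1? YES.
Since P[∪ A_i] ≤ 1/24 < 1, the complement has P[∩ A_i^c] ≥ 1 − 1/24 = 23/24 > 0, so some outcome avoids every A_i.

37·p = 1/24 ≈ 0.041667; existence CERTIFIED by the union bound.


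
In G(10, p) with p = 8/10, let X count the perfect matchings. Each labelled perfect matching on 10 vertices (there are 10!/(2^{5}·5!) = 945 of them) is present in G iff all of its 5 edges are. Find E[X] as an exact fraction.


K_10 has 10!/(2^{5}·5!) = 945 labelled perfect matchings.
For each such perfect matching H, let X_H = 1 if all 5 edges of H are present in G. Then P[X_H = 1] = p^{5} = (4/5)^{5} = 1024/3125.
Summing the indicators: E[X] = Σ_H E[X_H] = 945 · p^{5} = 945 · 1024/3125 = 193536/625.
Numerically: E[X] ≈ 310.

E[X] = 945 · (4/5)^{5} = 193536/625 ≈ 310.


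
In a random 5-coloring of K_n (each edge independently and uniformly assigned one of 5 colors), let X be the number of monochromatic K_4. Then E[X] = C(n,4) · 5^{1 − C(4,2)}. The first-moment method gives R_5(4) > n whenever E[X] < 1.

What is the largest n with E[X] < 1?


We need C(n, 4) · 5^{1 − 6} < 1, i.e. C(n, 4) < 5^{6 − 1} = 3125.
Check values of n near the boundary:
  n = 12: C(12, 4) = 495; 495 < 3125? YES
  n = 13: C(13, 4) = 715; 715 < 3125? YES
  n = 14: C(14, 4) = 1001; 1001 < 3125? YES
  n = 15: C(15, 4) = 1365; 1365 < 3125? YES
  n = 16: C(16, 4) = 1820; 1820 < 3125? YES
  n = 17: C(17, 4) = 2380; 2380 < 3125? YES
  n = 18: C(18, 4) = 3060; 3060 < 3125? YES
  n = 19: C(19, 4) = 3876; 3876 < 3125? NO
  n = 20: C(20, 4) = 4845; 4845 < 3125? NO
  n = 21: C(21, 4) = 5985; 5985 < 3125? NO
The largest n with C(n, 4) < 3125 is n = 18 (where E[X] = 612/625 ≈ 0.9792). Hence R_5(4) > 18, i.e. R_5(4) ≥ 19.

Largest n = 18; hence R_5(4) > 18.


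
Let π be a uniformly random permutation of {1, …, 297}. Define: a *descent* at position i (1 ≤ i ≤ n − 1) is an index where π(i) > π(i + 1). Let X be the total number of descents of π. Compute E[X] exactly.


Write X = Σ X_I over i = 1, …, 296, with X_I the indicator of one descent.
There are 296 indicators.
For each fixed i, the pair (π(i), π(i+1)) is a uniformly random ordered pair of distinct values from {1, …, 297}; by symmetry P[π(i) > π(i+1)] = 1/2.
By linearity: E[X] = 296 · (1/2) = (297 − 1) · (1/2) = 148 ≈ 148.00000.

E[X] = 148 = 148.00000.


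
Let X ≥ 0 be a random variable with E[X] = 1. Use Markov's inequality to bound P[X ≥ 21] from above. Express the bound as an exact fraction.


μ = E[X] = 1, a = 21.
Markov: P[X ≥ 21] ≤ μ/a = (1)/21 = 1/21.
Numerically: ≈ 0.04762.
(Since a = 21 > μ = 1.00000, the bound 1/21 is < 1 and informative.)

P[X ≥ 21] ≤ 1/21 ≈ 0.04762.


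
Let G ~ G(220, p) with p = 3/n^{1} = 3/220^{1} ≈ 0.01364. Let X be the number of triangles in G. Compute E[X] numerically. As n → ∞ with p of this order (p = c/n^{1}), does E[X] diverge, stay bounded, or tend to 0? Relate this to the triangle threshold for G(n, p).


Number of potential triangles: C(220, 3) = 1750540.
Each occurs with probability p³ ≈ (0.01364)³ ≈ 2.535687e-06.
By linearity: E[X] = C(220, 3)·p³ ≈ 1750540 · 2.535687e-06 ≈ 4.4388.
Here α = 1, so p = 3/n is exactly at the triangle threshold p ~ 1/n. Asymptotically E[X] → c³/6 = 3³/6 = 9/2 ≈ 4.5000, a bounded constant. In this regime the triangle count is asymptotically Poisson(c³/6).

E[X] ≈ 4.4388; in regime p = Θ(1/n^{1}) E[X] stays bounded (at the triangle threshold p ~ 1/n).


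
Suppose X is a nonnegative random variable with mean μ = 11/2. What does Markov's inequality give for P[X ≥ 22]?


μ = E[X] = 11/2, a = 22.
Markov: P[X ≥ 22] ≤ μ/a = (11/2)/22 = 1/4.
Numerically: ≈ 0.250.
(Since a = 22 > μ = 5.500, the bound 1/4 is < 1 and informative.)

P[X ≥ 22] ≤ 1/4 ≈ 0.250.


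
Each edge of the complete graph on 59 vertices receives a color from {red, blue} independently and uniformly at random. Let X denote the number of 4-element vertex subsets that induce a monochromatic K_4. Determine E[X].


Let X = Σ_S X_S over the C(59, 4) = 455126 subsets S of size 4, where X_S = 1 if the K_4 on S is monochromatic.
For a fixed S, the K_4 on S has C(4, 2) = 6 edges. P[all 6 edges red] = (1/2)^6, and likewise for blue, so P[monochromatic] = 2·(1/2)^6 = 2^{1 − 6} = 1/32.
Summing: E[X] = C(59, 4) · 2^{1 − 6} = 455126 · 1/32 = 227563/16.
Numerically: E[X] ≈ 14222.687500.

E[X] = C(59,4)·2^(1−C(4,2)) = 227563/16 ≈ 14222.687500.


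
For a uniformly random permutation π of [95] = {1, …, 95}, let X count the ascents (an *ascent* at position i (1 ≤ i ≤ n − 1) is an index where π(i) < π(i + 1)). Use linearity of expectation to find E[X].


Write X = Σ X_I over i = 1, …, 94, with X_I the indicator of one ascent.
There are 94 indicators.
For each fixed i, the pair (π(i), π(i+1)) is a uniformly random ordered pair of distinct values from {1, …, 95}; by symmetry P[π(i) < π(i+1)] = 1/2.
By linearity: E[X] = 94 · (1/2) = (95 − 1) · (1/2) = 47 ≈ 47.0000.

E[X] = 47 = 47.0000.


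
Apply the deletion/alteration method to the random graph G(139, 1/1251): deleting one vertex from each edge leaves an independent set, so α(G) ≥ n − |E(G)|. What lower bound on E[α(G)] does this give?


E[|E(G)|] = C(139, 2)·p = 9591 · (1/1251) = 23/3.
E[α(G)] ≥ n − E[|E(G)|] = 139 − 23/3 = 394/3.
Numerically: ≈ 131.33333.
(This is only a lower bound; the true E[α(G)] may be larger.)

E[α(G)] ≥ 394/3 ≈ 131.33333.


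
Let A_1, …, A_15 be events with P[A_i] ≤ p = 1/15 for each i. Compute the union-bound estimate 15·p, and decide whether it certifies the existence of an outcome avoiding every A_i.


Union bound: P[∪_{i=1}^{15} A_i] ≤ Σ_i P[A_i] ≤ 15·p = 15·(1/15) = 1.
Numerically: 1 ≈ 1.000000.
Is 1 < 1? NO.
Since the bound 1 is ≥ 1, the union bound is uninformative here; it does NOT by itself certify existence.

15·p = 1 ≈ 1.000000; existence NOT certified by the union bound.


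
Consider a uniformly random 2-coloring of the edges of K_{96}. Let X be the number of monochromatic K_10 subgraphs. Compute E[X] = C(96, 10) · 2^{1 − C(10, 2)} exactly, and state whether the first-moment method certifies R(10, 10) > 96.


E[X] = C(96, 10) · 2^{1 − 45} = 11279926456656 · 2^{−44} = 11279926456656/17592186044416.
As a reduced fraction: E[X] = 704995403541/1099511627776 ≈ 0.64119.
Is E[X] < 1? YES.
Since E[X] < 1, there exists a 2-coloring of K_{96} with no monochromatic K_10; hence R(10, 10) > 96.

E[X] = 704995403541/1099511627776 ≈ 0.64119; E[X] < 1, so R(10, 10) > 96.


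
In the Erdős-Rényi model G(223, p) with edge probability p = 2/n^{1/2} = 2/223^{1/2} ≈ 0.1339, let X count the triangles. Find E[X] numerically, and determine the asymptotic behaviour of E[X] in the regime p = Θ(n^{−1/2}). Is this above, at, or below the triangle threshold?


Number of potential triangles: C(223, 3) = 1823471.
Each occurs with probability p³ ≈ (0.1339)³ ≈ 2.402330e-03.
By linearity: E[X] = C(223, 3)·p³ ≈ 1823471 · 2.402330e-03 ≈ 4380.5794.
Since α = 1/2 < 1, p = c/n^{1/2} ≫ 1/n is above the triangle threshold p ~ 1/n. Asymptotically E[X] ~ (c³/6)·n^{3(1−α)} = (2³/6)·n^{1.5} → ∞; triangles are abundant w.h.p.

E[X] ≈ 4380.5794; in regime p = Θ(1/n^{1/2}) E[X] diverges (above the triangle threshold p ~ 1/n).


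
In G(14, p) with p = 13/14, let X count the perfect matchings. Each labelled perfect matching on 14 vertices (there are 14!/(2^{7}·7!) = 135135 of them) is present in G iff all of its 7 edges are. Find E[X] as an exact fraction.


K_14 has 14!/(2^{7}·7!) = 135135 labelled perfect matchings.
For each such perfect matching H, let X_H = 1 if all 7 edges of H are present in G. Then P[X_H = 1] = p^{7} = (13/14)^{7} = 62748517/105413504.
By linearity: E[X] = Σ_H E[X_H] = 135135 · p^{7} = 135135 · 62748517/105413504 = 1211360120685/15059072.
Numerically: E[X] ≈ 80441.

E[X] = 135135 · (13/14)^{7} = 1211360120685/15059072 ≈ 80441.


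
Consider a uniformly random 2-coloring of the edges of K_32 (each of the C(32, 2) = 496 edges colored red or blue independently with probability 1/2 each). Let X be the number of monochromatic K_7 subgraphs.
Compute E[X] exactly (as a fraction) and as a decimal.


Let X = Σ_S X_S over the C(32, 7) = 3365856 subsets S of size 7, where X_S = 1 if the K_7 on S is monochromatic.
For a fixed S, the K_7 on S has C(7, 2) = 21 edges. P[all 21 edges red] = (1/2)^21, and likewise for blue, so P[monochromatic] = 2·(1/2)^21 = 2^{1 − 21} = 1/1048576.
Summing: E[X] = C(32, 7) · 2^{1 − 21} = 3365856 · 1/1048576 = 105183/32768.
Numerically: E[X] ≈ 3.2099.

E[X] = C(32,7)·2^(1−C(7,2)) = 105183/32768 ≈ 3.2099.


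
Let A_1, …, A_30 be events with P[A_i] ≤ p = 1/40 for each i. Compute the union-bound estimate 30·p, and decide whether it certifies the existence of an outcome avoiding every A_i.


Union bound: P[∪_{i=1}^{30} A_i] ≤ Σ_i P[A_i] ≤ 30·p = 30·(1/40) = 3/4.
Numerically: 3/4 ≈ 0.7500.
Is 3/4 < 1? YES.
Since P[∪ A_i] ≤ 3/4 < 1, the complement has P[∩ A_i^c] ≥ 1 − 3/4 = 1/4 > 0, so some outcome avoids every A_i.

30·p = 3/4 ≈ 0.7500; existence CERTIFIED by the union bound.


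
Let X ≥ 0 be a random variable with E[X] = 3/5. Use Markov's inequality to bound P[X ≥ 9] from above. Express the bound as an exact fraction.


μ = E[X] = 3/5, a = 9.
Markov: P[X ≥ 9] ≤ μ/a = (3/5)/9 = 1/15.
Numerically: ≈ 0.06667.
(Since a = 9 > μ = 0.60000, the bound 1/15 is < 1 and informative.)

P[X ≥ 9] ≤ 1/15 ≈ 0.06667.


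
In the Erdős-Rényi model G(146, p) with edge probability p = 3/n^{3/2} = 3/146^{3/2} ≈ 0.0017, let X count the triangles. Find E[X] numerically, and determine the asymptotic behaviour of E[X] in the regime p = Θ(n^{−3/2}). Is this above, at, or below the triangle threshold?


Number of potential triangles: C(146, 3) = 508080.
Each occurs with probability p³ ≈ (0.0017)³ ≈ 4.91786e-09.
By linearity: E[X] = C(146, 3)·p³ ≈ 508080 · 4.91786e-09 ≈ 0.002.
Since α = 3/2 > 1, p = c/n^{3/2} = o(1/n) is below the triangle threshold p ~ 1/n. Asymptotically E[X] ~ (c³/6)·n^{3(1−α)} = (3³/6)·n^{-1.5} → 0, so by Markov's inequality G has no triangles w.h.p.

E[X] ≈ 0.002; in regime p = Θ(1/n^{3/2}) E[X] tends to 0 (below the triangle threshold p ~ 1/n).


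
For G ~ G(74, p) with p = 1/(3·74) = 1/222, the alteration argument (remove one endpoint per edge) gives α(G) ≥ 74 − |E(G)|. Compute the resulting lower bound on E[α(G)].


E[|E(G)|] = C(74, 2)·p = 2701 · (1/222) = 73/6.
E[α(G)] ≥ n − E[|E(G)|] = 74 − 73/6 = 371/6.
Numerically: ≈ 61.83333.
(This is only a lower bound; the true E[α(G)] may be larger.)

E[α(G)] ≥ 371/6 ≈ 61.83333.


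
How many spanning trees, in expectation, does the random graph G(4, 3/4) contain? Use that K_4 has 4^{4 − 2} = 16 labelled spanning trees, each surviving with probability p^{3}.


K_4 has 4^{4 − 2} = 16 labelled spanning trees.
For each such spanning tree H, let X_H = 1 if all 3 edges of H are present in G. Then P[X_H = 1] = p^{3} = (3/4)^{3} = 27/64.
By linearity of expectation: E[X] = Σ_H E[X_H] = 16 · p^{3} = 16 · 27/64 = 27/4.
Numerically: E[X] ≈ 6.75.

E[X] = 16 · (3/4)^{3} = 27/4 ≈ 6.75.


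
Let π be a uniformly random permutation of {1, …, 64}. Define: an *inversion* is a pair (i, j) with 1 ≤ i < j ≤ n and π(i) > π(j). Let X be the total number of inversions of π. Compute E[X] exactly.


Write X = Σ X_I over the C(64, 2) = 2016 pairs i < j, with X_I the indicator of one inversion.
There are 2016 indicators.
For each fixed pair i < j, the values π(i) and π(j) are two distinct elements of {1, …, 64} in uniformly random order; by symmetry P[π(i) > π(j)] = 1/2.
By linearity: E[X] = 2016 · (1/2) = C(64, 2) · (1/2) = 2016/2 = 1008 ≈ 1008.000000.

E[X] = 1008 = 1008.000000.


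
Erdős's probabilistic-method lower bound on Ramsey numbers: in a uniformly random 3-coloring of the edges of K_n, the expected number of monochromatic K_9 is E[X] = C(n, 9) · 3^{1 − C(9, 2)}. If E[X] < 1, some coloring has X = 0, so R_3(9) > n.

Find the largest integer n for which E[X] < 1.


We need C(n, 9) · 3^{1 − 36} < 1, i.e. C(n, 9) < 3^{36 − 1} = 50031545098999707.
Check values of n near the boundary:
  n = 298: C(298, 9) = 45207677551849890; 45207677551849890 < 50031545098999707? YES
  n = 299: C(299, 9) = 46610674441390059; 46610674441390059 < 50031545098999707? YES
  n = 300: C(300, 9) = 48052241692154700; 48052241692154700 < 50031545098999707? YES
  n = 301: C(301, 9) = 49533303936090975; 49533303936090975 < 50031545098999707? YES
  n = 302: C(302, 9) = 51054804739588650; 51054804739588650 < 50031545098999707? NO
  n = 303: C(303, 9) = 52617706925494425; 52617706925494425 < 50031545098999707? NO
The largest n with C(n, 9) < 50031545098999707 is n = 301 (where E[X] = 16511101312030325/16677181699666569 ≈ 0.9900). Hence R_3(9) > 301, i.e. R_3(9) ≥ 302.

Largest n = 301; hence R_3(9) > 301.


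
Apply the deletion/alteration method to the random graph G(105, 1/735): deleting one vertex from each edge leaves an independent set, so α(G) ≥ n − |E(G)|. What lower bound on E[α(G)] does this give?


E[|E(G)|] = C(105, 2)·p = 5460 · (1/735) = 52/7.
E[α(G)] ≥ n − E[|E(G)|] = 105 − 52/7 = 683/7.
Numerically: ≈ 97.571429.
(This is only a lower bound; the true E[α(G)] may be larger.)

E[α(G)] ≥ 683/7 ≈ 97.571429.


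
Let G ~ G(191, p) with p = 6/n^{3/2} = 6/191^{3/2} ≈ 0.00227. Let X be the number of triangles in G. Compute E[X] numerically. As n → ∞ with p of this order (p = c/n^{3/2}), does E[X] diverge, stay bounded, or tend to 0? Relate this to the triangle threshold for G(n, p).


Number of potential triangles: C(191, 3) = 1143135.
Each occurs with probability p³ ≈ (0.00227)³ ≈ 1.17437e-08.
By linearity: E[X] = C(191, 3)·p³ ≈ 1143135 · 1.17437e-08 ≈ 0.013.
Since α = 3/2 > 1, p = c/n^{3/2} = o(1/n) is below the triangle threshold p ~ 1/n. Asymptotically E[X] ~ (c³/6)·n^{3(1−α)} = (6³/6)·n^{-1.5} → 0, so by Markov's inequality G has no triangles w.h.p.

E[X] ≈ 0.013; in regime p = Θ(1/n^{3/2}) E[X] tends to 0 (below the triangle threshold p ~ 1/n).


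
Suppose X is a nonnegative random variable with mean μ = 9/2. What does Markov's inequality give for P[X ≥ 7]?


μ = E[X] = 9/2, a = 7.
Markov: P[X ≥ 7] ≤ μ/a = (9/2)/7 = 9/14.
Numerically: ≈ 0.642857.
(Since a = 7 > μ = 4.500000, the bound 9/14 is < 1 and informative.)

P[X ≥ 7] ≤ 9/14 ≈ 0.642857.


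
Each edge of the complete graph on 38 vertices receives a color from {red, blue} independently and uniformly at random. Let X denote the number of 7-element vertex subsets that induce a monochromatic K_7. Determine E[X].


Let X = Σ_S X_S over the C(38, 7) = 12620256 subsets S of size 7, where X_S = 1 if the K_7 on S is monochromatic.
For a fixed S, the K_7 on S has C(7, 2) = 21 edges. P[all 21 edges red] = (1/2)^21, and likewise for blue, so P[monochromatic] = 2·(1/2)^21 = 2^{1 − 21} = 1/1048576.
By linearity of expectation: E[X] = C(38, 7) · 2^{1 − 21} = 12620256 · 1/1048576 = 394383/32768.
Numerically: E[X] ≈ 12.03561.

E[X] = C(38,7)·2^(1−C(7,2)) = 394383/32768 ≈ 12.03561.


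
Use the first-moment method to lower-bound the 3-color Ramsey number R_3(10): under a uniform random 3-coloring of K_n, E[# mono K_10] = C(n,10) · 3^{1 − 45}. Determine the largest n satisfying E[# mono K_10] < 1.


We need C(n, 10) · 3^{1 − 45} < 1, i.e. C(n, 10) < 3^{45 − 1} = 984770902183611232881.
Check values of n near the boundary:
  n = 568: C(568, 10) = 889446337783744949208; 889446337783744949208 < 984770902183611232881? YES
  n = 569: C(569, 10) = 905357721286137524328; 905357721286137524328 < 984770902183611232881? YES
  n = 570: C(570, 10) = 921524823451961408691; 921524823451961408691 < 984770902183611232881? YES
  n = 571: C(571, 10) = 937951290893172842001; 937951290893172842001 < 984770902183611232881? YES
  n = 572: C(572, 10) = 954640815642161682606; 954640815642161682606 < 984770902183611232881? YES
  n = 573: C(573, 10) = 971597135635805762226; 971597135635805762226 < 984770902183611232881? YES
  n = 574: C(574, 10) = 988824035203816502691; 988824035203816502691 < 984770902183611232881? NO
  n = 575: C(575, 10) = 1006325345561406175305; 1006325345561406175305 < 984770902183611232881? NO
The largest n with C(n, 10) < 984770902183611232881 is n = 573 (where E[X] = 35985079097622435638/36472996377170786403 ≈ 0.987). Hence R_3(10) > 573, i.e. R_3(10) ≥ 574.

Largest n = 573; hence R_3(10) > 573.


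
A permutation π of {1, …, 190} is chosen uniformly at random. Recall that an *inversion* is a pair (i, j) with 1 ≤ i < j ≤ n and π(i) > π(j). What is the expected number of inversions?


Write X = Σ X_I over the C(190, 2) = 17955 pairs i < j, with X_I the indicator of one inversion.
There are 17955 indicators.
For each fixed pair i < j, the values π(i) and π(j) are two distinct elements of {1, …, 190} in uniformly random order; by symmetry P[π(i) > π(j)] = 1/2.
By linearity: E[X] = 17955 · (1/2) = C(190, 2) · (1/2) = 17955/2 = 17955/2 ≈ 8977.500000.

E[X] = 17955/2 = 8977.500000.


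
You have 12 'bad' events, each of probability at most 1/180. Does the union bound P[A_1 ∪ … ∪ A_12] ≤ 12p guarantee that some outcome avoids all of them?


Union bound: P[∪_{i=1}^{12} A_i] ≤ Σ_i P[A_i] ≤ 12·p = 12·(1/180) = 1/15.
Numerically: 1/15 ≈ 0.0667.
Is 1/15 < 1? YES.
Since P[∪ A_i] ≤ 1/15 < 1, the complement has P[∩ A_i^c] ≥ 1 − 1/15 = 14/15 > 0, so some outcome avoids every A_i.

12·p = 1/15 ≈ 0.0667; existence CERTIFIED by the union bound.


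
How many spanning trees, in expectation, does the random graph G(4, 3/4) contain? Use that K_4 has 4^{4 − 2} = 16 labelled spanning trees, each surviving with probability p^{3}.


K_4 has 4^{4 − 2} = 16 labelled spanning trees.
For each such spanning tree H, let X_H = 1 if all 3 edges of H are present in G. Then P[X_H = 1] = p^{3} = (3/4)^{3} = 27/64.
By linearity: E[X] = Σ_H E[X_H] = 16 · p^{3} = 16 · 27/64 = 27/4.
Numerically: E[X] ≈ 6.75.

E[X] = 16 · (3/4)^{3} = 27/4 ≈ 6.75.


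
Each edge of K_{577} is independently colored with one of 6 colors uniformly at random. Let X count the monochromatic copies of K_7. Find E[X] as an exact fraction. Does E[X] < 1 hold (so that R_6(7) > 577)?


E[X] = C(577, 7) · 6^{1 − 21} = 4073186129881440 · 6^{−20} = 4073186129881440/3656158440062976.
As a reduced fraction: E[X] = 42429022186265/38084983750656 ≈ 1.114062.
Is E[X] < 1? NO.
Since E[X] ≥ 1, the first-moment bound is inconclusive at n = 577; it does NOT by itself certify R_6(7) > 577.

E[X] = 42429022186265/38084983750656 ≈ 1.114062; E[X] ≥ 1; first-moment method inconclusive here.


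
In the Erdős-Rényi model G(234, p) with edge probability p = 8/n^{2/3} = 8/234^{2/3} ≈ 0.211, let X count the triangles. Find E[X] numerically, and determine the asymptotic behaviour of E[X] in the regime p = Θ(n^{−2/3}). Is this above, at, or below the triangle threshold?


Number of potential triangles: C(234, 3) = 2108184.
Each occurs with probability p³ ≈ (0.211)³ ≈ 9.35057e-03.
By linearity: E[X] = C(234, 3)·p³ ≈ 2108184 · 9.35057e-03 ≈ 19712.729.
Since α = 2/3 < 1, p = c/n^{2/3} ≫ 1/n is above the triangle threshold p ~ 1/n. Asymptotically E[X] ~ (c³/6)·n^{3(1−α)} = (8³/6)·n^{1} → ∞; triangles are abundant w.h.p.

E[X] ≈ 19712.729; in regime p = Θ(1/n^{2/3}) E[X] diverges (above the triangle threshold p ~ 1/n).


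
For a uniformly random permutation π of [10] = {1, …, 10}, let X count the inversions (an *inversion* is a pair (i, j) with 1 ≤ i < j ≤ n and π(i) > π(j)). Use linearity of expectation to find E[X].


Write X = Σ X_I over the C(10, 2) = 45 pairs i < j, with X_I the indicator of one inversion.
There are 45 indicators.
For each fixed pair i < j, the values π(i) and π(j) are two distinct elements of {1, …, 10} in uniformly random order; by symmetry P[π(i) > π(j)] = 1/2.
By linearity: E[X] = 45 · (1/2) = C(10, 2) · (1/2) = 45/2 = 45/2 ≈ 22.500.

E[X] = 45/2 = 22.500.


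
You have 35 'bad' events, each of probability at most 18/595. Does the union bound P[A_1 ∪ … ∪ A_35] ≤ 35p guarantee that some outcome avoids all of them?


Union bound: P[∪_{i=1}^{35} A_i] ≤ Σ_i P[A_i] ≤ 35·p = 35·(18/595) = 18/17.
Numerically: 18/17 ≈ 1.058824.
Is 18/17 < 1? NO.
Since the bound 18/17 is ≥ 1, the union bound is uninformative here; it does NOT by itself certify existence.

35·p = 18/17 ≈ 1.058824; existence NOT certified by the union bound.


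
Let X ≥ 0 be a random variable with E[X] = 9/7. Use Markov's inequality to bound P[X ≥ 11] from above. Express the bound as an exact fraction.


μ = E[X] = 9/7, a = 11.
Markov: P[X ≥ 11] ≤ μ/a = (9/7)/11 = 9/77.
Numerically: ≈ 0.1169.
(Since a = 11 > μ = 1.2857, the bound 9/77 is < 1 and informative.)

P[X ≥ 11] ≤ 9/77 ≈ 0.1169.


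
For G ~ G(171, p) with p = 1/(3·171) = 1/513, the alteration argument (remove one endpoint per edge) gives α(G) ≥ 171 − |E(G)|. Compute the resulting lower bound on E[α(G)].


E[|E(G)|] = C(171, 2)·p = 14535 · (1/513) = 85/3.
E[α(G)] ≥ n − E[|E(G)|] = 171 − 85/3 = 428/3.
Numerically: ≈ 142.66667.
(This is only a lower bound; the true E[α(G)] may be larger.)

E[α(G)] ≥ 428/3 ≈ 142.66667.


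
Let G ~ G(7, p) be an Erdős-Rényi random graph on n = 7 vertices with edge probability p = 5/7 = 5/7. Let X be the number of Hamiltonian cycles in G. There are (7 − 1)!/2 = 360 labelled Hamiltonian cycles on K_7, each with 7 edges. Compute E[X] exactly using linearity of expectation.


K_7 has (7 − 1)!/2 = 360 labelled Hamiltonian cycles.
For each such Hamiltonian cycle H, let X_H = 1 if all 7 edges of H are present in G. Then P[X_H = 1] = p^{7} = (5/7)^{7} = 78125/823543.
By linearity: E[X] = Σ_H E[X_H] = 360 · p^{7} = 360 · 78125/823543 = 28125000/823543.
Numerically: E[X] ≈ 34.1512.

E[X] = 360 · (5/7)^{7} = 28125000/823543 ≈ 34.1512.


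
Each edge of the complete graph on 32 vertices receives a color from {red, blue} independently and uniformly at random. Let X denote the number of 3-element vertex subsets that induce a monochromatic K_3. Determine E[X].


Let X = Σ_S X_S over the C(32, 3) = 4960 subsets S of size 3, where X_S = 1 if the K_3 on S is monochromatic.
For a fixed S, the K_3 on S has C(3, 2) = 3 edges. P[all 3 edges red] = (1/2)^3, and likewise for blue, so P[monochromatic] = 2·(1/2)^3 = 2^{1 − 3} = 1/4.
By linearity: E[X] = C(32, 3) · 2^{1 − 3} = 4960 · 1/4 = 1240.
Numerically: E[X] ≈ 1240.000.

E[X] = C(32,3)·2^(1−C(3,2)) = 1240 ≈ 1240.000.


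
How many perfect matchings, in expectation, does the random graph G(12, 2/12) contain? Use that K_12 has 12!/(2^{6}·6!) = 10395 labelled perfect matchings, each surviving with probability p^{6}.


K_12 has 12!/(2^{6}·6!) = 10395 labelled perfect matchings.
For each such perfect matching H, let X_H = 1 if all 6 edges of H are present in G. Then P[X_H = 1] = p^{6} = (1/6)^{6} = 1/46656.
By linearity of expectation: E[X] = Σ_H E[X_H] = 10395 · p^{6} = 10395 · 1/46656 = 385/1728.
Numerically: E[X] ≈ 0.222801.

E[X] = 10395 · (1/6)^{6} = 385/1728 ≈ 0.222801.


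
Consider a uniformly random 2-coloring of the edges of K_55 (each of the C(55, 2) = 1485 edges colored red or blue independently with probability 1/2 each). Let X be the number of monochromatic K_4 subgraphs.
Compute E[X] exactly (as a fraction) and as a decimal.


Let X = Σ_S X_S over the C(55, 4) = 341055 subsets S of size 4, where X_S = 1 if the K_4 on S is monochromatic.
For a fixed S, the K_4 on S has C(4, 2) = 6 edges. P[all 6 edges red] = (1/2)^6, and likewise for blue, so P[monochromatic] = 2·(1/2)^6 = 2^{1 − 6} = 1/32.
By linearity of expectation: E[X] = C(55, 4) · 2^{1 − 6} = 341055 · 1/32 = 341055/32.
Numerically: E[X] ≈ 10657.9688.

E[X] = C(55,4)·2^(1−C(4,2)) = 341055/32 ≈ 10657.9688.


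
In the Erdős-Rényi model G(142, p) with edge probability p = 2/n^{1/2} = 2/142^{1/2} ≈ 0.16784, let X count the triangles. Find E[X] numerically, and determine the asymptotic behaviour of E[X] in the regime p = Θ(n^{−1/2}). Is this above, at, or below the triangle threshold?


Number of potential triangles: C(142, 3) = 467180.
Each occurs with probability p³ ≈ (0.16784)³ ≈ 4.7277823e-03.
By linearity: E[X] = C(142, 3)·p³ ≈ 467180 · 4.7277823e-03 ≈ 2208.72534.
Since α = 1/2 < 1, p = c/n^{1/2} ≫ 1/n is above the triangle threshold p ~ 1/n. Asymptotically E[X] ~ (c³/6)·n^{3(1−α)} = (2³/6)·n^{1.5} → ∞; triangles are abundant w.h.p.

E[X] ≈ 2208.72534; in regime p = Θ(1/n^{1/2}) E[X] diverges (above the triangle threshold p ~ 1/n).


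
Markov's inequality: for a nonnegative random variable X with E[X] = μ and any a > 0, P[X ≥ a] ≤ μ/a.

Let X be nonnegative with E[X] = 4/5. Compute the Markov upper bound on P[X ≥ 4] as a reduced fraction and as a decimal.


μ = E[X] = 4/5, a = 4.
Markov: P[X ≥ 4] ≤ μ/a = (4/5)/4 = 1/5.
Numerically: ≈ 0.200.
(Since a = 4 > μ = 0.800, the bound 1/5 is < 1 and informative.)

P[X ≥ 4] ≤ 1/5 ≈ 0.200.


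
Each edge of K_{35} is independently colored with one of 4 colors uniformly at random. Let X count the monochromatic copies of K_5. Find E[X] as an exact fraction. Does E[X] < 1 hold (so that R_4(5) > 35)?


E[X] = C(35, 5) · 4^{1 − 10} = 324632 · 4^{−9} = 324632/262144.
As a reduced fraction: E[X] = 40579/32768 ≈ 1.23837.
Is E[X] < 1? NO.
Since E[X] ≥ 1, the first-moment bound is inconclusive at n = 35; it does NOT by itself certify R_4(5) > 35.

E[X] = 40579/32768 ≈ 1.23837; E[X] ≥ 1; first-moment method inconclusive here.


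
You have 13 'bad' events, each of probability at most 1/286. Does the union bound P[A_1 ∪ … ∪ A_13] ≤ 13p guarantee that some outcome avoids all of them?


Union bound: P[∪_{i=1}^{13} A_i] ≤ Σ_i P[A_i] ≤ 13·p = 13·(1/286) = 1/22.
Numerically: 1/22 ≈ 0.0455.
Is 1/22 < 1? YES.
Since P[∪ A_i] ≤ 1/22 < 1, the complement has P[∩ A_i^c] ≥ 1 − 1/22 = 21/22 > 0, so some outcome avoids every A_i.

13·p = 1/22 ≈ 0.0455; existence CERTIFIED by the union bound.


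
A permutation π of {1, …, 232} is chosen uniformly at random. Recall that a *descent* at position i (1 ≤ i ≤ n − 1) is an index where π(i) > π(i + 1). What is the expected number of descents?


Write X = Σ X_I over i = 1, …, 231, with X_I the indicator of one descent.
There are 231 indicators.
For each fixed i, the pair (π(i), π(i+1)) is a uniformly random ordered pair of distinct values from {1, …, 232}; by symmetry P[π(i) > π(i+1)] = 1/2.
By linearity: E[X] = 231 · (1/2) = (232 − 1) · (1/2) = 231/2 ≈ 115.5000.

E[X] = 231/2 = 115.5000.


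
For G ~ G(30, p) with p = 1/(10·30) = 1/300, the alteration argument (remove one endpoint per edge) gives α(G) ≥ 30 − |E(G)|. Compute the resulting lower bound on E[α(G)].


E[|E(G)|] = C(30, 2)·p = 435 · (1/300) = 29/20.
E[α(G)] ≥ n − E[|E(G)|] = 30 − 29/20 = 571/20.
Numerically: ≈ 28.550000.
(This is only a lower bound; the true E[α(G)] may be larger.)

E[α(G)] ≥ 571/20 ≈ 28.550000.


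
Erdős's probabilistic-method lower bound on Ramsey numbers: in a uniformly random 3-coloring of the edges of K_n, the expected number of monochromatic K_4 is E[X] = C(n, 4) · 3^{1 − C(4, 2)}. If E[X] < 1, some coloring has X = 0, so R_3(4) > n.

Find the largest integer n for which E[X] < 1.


We need C(n, 4) · 3^{1 − 6} < 1, i.e. C(n, 4) < 3^{6 − 1} = 243.
Check values of n near the boundary:
  n = 4: C(4, 4) = 1; 1 < 243? YES
  n = 5: C(5, 4) = 5; 5 < 243? YES
  n = 6: C(6, 4) = 15; 15 < 243? YES
  n = 7: C(7, 4) = 35; 35 < 243? YES
  n = 8: C(8, 4) = 70; 70 < 243? YES
  n = 9: C(9, 4) = 126; 126 < 243? YES
  n = 10: C(10, 4) = 210; 210 < 243? YES
  n = 11: C(11, 4) = 330; 330 < 243? NO
  n = 12: C(12, 4) = 495; 495 < 243? NO
  n = 13: C(13, 4) = 715; 715 < 243? NO
The largest n with C(n, 4) < 243 is n = 10 (where E[X] = 70/81 ≈ 0.864198). Hence R_3(4) > 10, i.e. R_3(4) ≥ 11.

Largest n = 10; hence R_3(4) > 10.


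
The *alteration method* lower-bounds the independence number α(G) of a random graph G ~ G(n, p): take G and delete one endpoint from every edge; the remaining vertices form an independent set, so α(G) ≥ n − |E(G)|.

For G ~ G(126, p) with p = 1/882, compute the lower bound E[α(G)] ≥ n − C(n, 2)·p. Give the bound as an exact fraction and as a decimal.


E[|E(G)|] = C(126, 2)·p = 7875 · (1/882) = 125/14.
E[α(G)] ≥ n − E[|E(G)|] = 126 − 125/14 = 1639/14.
Numerically: ≈ 117.07143.
(This is only a lower bound; the true E[α(G)] may be larger.)

E[α(G)] ≥ 1639/14 ≈ 117.07143.


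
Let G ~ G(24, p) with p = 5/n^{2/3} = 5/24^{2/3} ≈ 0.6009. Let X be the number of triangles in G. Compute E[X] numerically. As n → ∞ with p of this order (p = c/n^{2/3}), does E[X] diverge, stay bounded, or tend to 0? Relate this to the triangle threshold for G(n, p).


Number of potential triangles: C(24, 3) = 2024.
Each occurs with probability p³ ≈ (0.6009)³ ≈ 2.170139e-01.
By linearity: E[X] = C(24, 3)·p³ ≈ 2024 · 2.170139e-01 ≈ 439.2361.
Since α = 2/3 < 1, p = c/n^{2/3} ≫ 1/n is above the triangle threshold p ~ 1/n. Asymptotically E[X] ~ (c³/6)·n^{3(1−α)} = (5³/6)·n^{1} → ∞; triangles are abundant w.h.p.

E[X] ≈ 439.2361; in regime p = Θ(1/n^{2/3}) E[X] diverges (above the triangle threshold p ~ 1/n).


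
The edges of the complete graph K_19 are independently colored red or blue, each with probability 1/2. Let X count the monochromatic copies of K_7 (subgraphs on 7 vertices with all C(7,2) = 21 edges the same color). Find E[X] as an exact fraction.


Let X = Σ_S X_S over the C(19, 7) = 50388 subsets S of size 7, where X_S = 1 if the K_7 on S is monochromatic.
For a fixed S, the K_7 on S has C(7, 2) = 21 edges. P[all 21 edges red] = (1/2)^21, and likewise for blue, so P[monochromatic] = 2·(1/2)^21 = 2^{1 − 21} = 1/1048576.
By linearity of expectation: E[X] = C(19, 7) · 2^{1 − 21} = 50388 · 1/1048576 = 12597/262144.
Numerically: E[X] ≈ 0.04805.

E[X] = C(19,7)·2^(1−C(7,2)) = 12597/262144 ≈ 0.04805.


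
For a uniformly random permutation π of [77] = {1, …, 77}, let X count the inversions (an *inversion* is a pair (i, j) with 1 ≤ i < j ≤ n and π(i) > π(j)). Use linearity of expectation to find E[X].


Write X = Σ X_I over the C(77, 2) = 2926 pairs i < j, with X_I the indicator of one inversion.
There are 2926 indicators.
For each fixed pair i < j, the values π(i) and π(j) are two distinct elements of {1, …, 77} in uniformly random order; by symmetry P[π(i) > π(j)] = 1/2.
By linearity: E[X] = 2926 · (1/2) = C(77, 2) · (1/2) = 2926/2 = 1463 ≈ 1463.00000.

E[X] = 1463 = 1463.00000.


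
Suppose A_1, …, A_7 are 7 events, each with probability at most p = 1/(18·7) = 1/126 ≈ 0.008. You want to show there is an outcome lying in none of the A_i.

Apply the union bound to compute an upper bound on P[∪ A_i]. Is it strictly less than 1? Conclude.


Union bound: P[∪_{i=1}^{7} A_i] ≤ Σ_i P[A_i] ≤ 7·p = 7·(1/126) = 1/18.
Numerically: 1/18 ≈ 0.056.
Is 1/18 < 1? YES.
Since P[∪ A_i] ≤ 1/18 < 1, the complement has P[∩ A_i^c] ≥ 1 − 1/18 = 17/18 > 0, so some outcome avoids every A_i.

7·p = 1/18 ≈ 0.056; existence CERTIFIED by the union bound.


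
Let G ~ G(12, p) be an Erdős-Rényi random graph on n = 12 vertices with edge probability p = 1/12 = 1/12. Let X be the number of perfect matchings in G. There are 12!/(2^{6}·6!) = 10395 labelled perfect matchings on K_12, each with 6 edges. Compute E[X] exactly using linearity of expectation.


K_12 has 12!/(2^{6}·6!) = 10395 labelled perfect matchings.
For each such perfect matching H, let X_H = 1 if all 6 edges of H are present in G. Then P[X_H = 1] = p^{6} = (1/12)^{6} = 1/2985984.
Summing the indicators: E[X] = Σ_H E[X_H] = 10395 · p^{6} = 10395 · 1/2985984 = 385/110592.
Numerically: E[X] ≈ 0.00348126.

E[X] = 10395 · (1/12)^{6} = 385/110592 ≈ 0.00348126.


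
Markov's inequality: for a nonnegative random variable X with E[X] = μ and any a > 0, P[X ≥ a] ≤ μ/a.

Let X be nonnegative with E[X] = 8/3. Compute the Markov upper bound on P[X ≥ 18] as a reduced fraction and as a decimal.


μ = E[X] = 8/3, a = 18.
Markov: P[X ≥ 18] ≤ μ/a = (8/3)/18 = 4/27.
Numerically: ≈ 0.1481.
(Since a = 18 > μ = 2.6667, the bound 4/27 is < 1 and informative.)

P[X ≥ 18] ≤ 4/27 ≈ 0.1481.
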